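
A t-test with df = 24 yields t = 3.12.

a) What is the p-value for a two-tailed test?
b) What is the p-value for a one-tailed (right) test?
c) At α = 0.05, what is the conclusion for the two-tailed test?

Using t-distribution with df = 24:
a) Two-tailed: p = 2×P(T > 3.12) = 0.0047
b) One-tailed: p = P(T > 3.12) = 0.0023
c) 0.0047 < 0.05, reject H₀

Answer: a) 0.0047, b) 0.0023, c) reject H₀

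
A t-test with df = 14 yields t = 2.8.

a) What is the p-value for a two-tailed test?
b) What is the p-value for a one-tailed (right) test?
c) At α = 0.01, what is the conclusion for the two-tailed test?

Using t-distribution with df = 14:
a) Two-tailed: p = 2×P(T > 2.8) = 0.0142
b) One-tailed: p = P(T > 2.8) = 0.0071
c) 0.0142 ≥ 0.01, fail to reject H₀

Answer: a) 0.0142, b) 0.0071, c) fail to reject H₀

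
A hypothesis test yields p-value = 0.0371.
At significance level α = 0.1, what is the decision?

Answer: reject H₀

Derivation:
Compare p-value to α:
0.0371 < 0.1
Decision: reject H₀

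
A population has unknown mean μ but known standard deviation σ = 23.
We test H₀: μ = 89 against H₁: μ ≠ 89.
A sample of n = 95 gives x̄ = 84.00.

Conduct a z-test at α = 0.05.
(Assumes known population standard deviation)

Standard error: SE = σ/√n = 23/√95 = 2.3598
z-statistic: z = (x̄ - μ₀)/SE = (84.00 - 89)/2.3598 = -2.1188
Critical value: ±1.960
p-value = 0.0341
Decision: reject H₀

Answer: z = -2.1188, reject H₀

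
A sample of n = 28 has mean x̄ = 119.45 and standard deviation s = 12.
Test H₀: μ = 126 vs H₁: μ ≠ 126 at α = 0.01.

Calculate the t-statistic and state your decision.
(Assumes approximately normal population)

df = n - 1 = 27
SE = s/√n = 12/√28 = 2.2678
t = (x̄ - μ₀)/SE = (119.45 - 126)/2.2678 = -2.8883
Critical value: t_{0.005,27} = ±2.771
p-value ≈ 0.0075
Decision: reject H₀

Answer: t = -2.8883, reject H₀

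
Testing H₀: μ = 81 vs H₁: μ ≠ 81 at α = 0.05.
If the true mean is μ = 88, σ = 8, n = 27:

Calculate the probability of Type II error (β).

SE = σ/√n = 8/√27 = 1.5396
Critical values: μ₀ ± z_0.025×SE = 81 ± 1.960×1.5396
Acceptance region: (77.9824, 84.0176)
Under H₁ (μ = 88): z_high = (84.0176 - 88)/1.5396 = -2.5866, z_low = (77.9824 - 88)/1.5396 = -6.5066
β = P(not reject | H₁) = Φ(-2.5866) - Φ(-6.5066) ≈ 0.0048

Answer: β ≈ 0.0048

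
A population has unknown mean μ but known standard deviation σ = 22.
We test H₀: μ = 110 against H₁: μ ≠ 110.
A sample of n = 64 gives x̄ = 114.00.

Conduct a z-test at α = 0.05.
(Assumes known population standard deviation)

Answer: z = 1.4545, fail to reject H₀

Derivation:
Standard error: SE = σ/√n = 22/√64 = 2.7500
z-statistic: z = (x̄ - μ₀)/SE = (114.00 - 110)/2.7500 = 1.4545
Critical value: ±1.960
p-value = 0.1458
Decision: fail to reject H₀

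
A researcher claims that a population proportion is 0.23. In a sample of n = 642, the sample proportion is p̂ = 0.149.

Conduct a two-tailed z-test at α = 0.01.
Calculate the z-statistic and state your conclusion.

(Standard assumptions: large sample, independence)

H₀: p = 0.23, H₁: p ≠ 0.23
Standard error: SE = √(p₀(1-p₀)/n) = √(0.23×0.77/642) = 0.016609
z-statistic: z = (p̂ - p₀)/SE = (0.149 - 0.23)/0.016609 = -4.8769
Critical value: z_0.005 = ±2.576
p-value < 0.0001
Decision: reject H₀ at α = 0.01

Answer: z = -4.8769, reject H₀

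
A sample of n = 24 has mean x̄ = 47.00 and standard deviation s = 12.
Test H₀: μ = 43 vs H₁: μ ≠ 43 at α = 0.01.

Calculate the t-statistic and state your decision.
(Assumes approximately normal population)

Answer: t = 1.6330, fail to reject H₀

Derivation:
df = n - 1 = 23
SE = s/√n = 12/√24 = 2.4495
t = (x̄ - μ₀)/SE = (47.00 - 43)/2.4495 = 1.6330
Critical value: t_{0.005,23} = ±2.807
p-value ≈ 0.1161
Decision: fail to reject H₀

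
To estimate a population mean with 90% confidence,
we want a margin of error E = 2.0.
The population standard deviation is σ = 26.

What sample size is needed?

z_0.05 = 1.645
n = (z×σ/E)² = (1.645×26/2.0)²
n = 457.3182
Round up: n = 458

Answer: n = 458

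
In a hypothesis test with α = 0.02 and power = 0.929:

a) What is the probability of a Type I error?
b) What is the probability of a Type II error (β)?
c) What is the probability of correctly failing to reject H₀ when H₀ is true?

Answer: a) 0.02, b) 0.071, c) 0.98

Derivation:
a) Type I error probability = α = 0.02
b) Power = P(reject H₀ | H₁ true) = 1 - β = 0.929, so Type II error probability = β = 1 - Power = 0.071
c) P(fail to reject H₀ | H₀ true) = 1 - α = 0.98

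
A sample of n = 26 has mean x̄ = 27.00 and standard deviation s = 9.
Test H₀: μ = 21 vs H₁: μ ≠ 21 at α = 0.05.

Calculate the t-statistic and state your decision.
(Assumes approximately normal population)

Answer: t = 3.3994, reject H₀

Derivation:
df = n - 1 = 25
SE = s/√n = 9/√26 = 1.7650
t = (x̄ - μ₀)/SE = (27.00 - 21)/1.7650 = 3.3994
Critical value: t_{0.025,25} = ±2.060
p-value ≈ 0.0023
Decision: reject H₀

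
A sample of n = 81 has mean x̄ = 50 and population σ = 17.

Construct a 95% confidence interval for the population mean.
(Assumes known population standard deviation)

Answer: (46.2978, 53.7022)

Derivation:
Confidence level: 95%, α = 0.05
z_0.025 = 1.960
SE = σ/√n = 17/√81 = 1.8889
Margin of error = 1.960 × 1.8889 = 3.7022
CI: x̄ ± margin = 50 ± 3.7022
CI: (46.2978, 53.7022)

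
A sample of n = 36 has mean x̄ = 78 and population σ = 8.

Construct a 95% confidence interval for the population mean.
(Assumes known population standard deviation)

Confidence level: 95%, α = 0.05
z_0.025 = 1.960
SE = σ/√n = 8/√36 = 1.3333
Margin of error = 1.960 × 1.3333 = 2.6133
CI: x̄ ± margin = 78 ± 2.6133
CI: (75.3867, 80.6133)

Answer: (75.3867, 80.6133)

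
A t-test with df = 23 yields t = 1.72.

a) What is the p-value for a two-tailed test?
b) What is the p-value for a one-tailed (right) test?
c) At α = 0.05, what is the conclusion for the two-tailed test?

Using t-distribution with df = 23:
a) Two-tailed: p = 2×P(T > 1.72) = 0.0989
b) One-tailed: p = P(T > 1.72) = 0.0494
c) 0.0989 ≥ 0.05, fail to reject H₀

Answer: a) 0.0989, b) 0.0494, c) fail to reject H₀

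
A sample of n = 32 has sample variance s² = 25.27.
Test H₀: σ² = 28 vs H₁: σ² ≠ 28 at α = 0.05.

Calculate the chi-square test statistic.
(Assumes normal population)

Answer: χ² = 27.9775, fail to reject H₀

Derivation:
df = n - 1 = 31
χ² = (n-1)s²/σ₀² = 31×25.27/28 = 27.9775
Critical values: χ²_{0.975,31} = 17.539, χ²_{0.025,31} = 48.232
Rejection region: χ² < 17.539 or χ² > 48.232
Decision: fail to reject H₀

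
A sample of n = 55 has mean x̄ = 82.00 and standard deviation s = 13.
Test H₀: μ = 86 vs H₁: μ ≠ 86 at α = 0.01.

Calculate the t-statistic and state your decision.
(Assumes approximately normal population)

df = n - 1 = 54
SE = s/√n = 13/√55 = 1.7529
t = (x̄ - μ₀)/SE = (82.00 - 86)/1.7529 = -2.2819
Critical value: t_{0.005,54} = ±2.670
p-value ≈ 0.0265
Decision: fail to reject H₀

Answer: t = -2.2819, fail to reject H₀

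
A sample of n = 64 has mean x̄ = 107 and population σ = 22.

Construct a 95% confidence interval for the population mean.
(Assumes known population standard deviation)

Answer: (101.6100, 112.3900)

Derivation:
Confidence level: 95%, α = 0.05
z_0.025 = 1.960
SE = σ/√n = 22/√64 = 2.7500
Margin of error = 1.960 × 2.7500 = 5.3900
CI: x̄ ± margin = 107 ± 5.3900
CI: (101.6100, 112.3900)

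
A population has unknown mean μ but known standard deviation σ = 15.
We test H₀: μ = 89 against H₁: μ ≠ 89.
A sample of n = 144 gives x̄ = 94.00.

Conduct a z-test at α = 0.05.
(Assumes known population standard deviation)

Answer: z = 4.0000, reject H₀

Derivation:
Standard error: SE = σ/√n = 15/√144 = 1.2500
z-statistic: z = (x̄ - μ₀)/SE = (94.00 - 89)/1.2500 = 4.0000
Critical value: ±1.960
p-value = 0.0001
Decision: reject H₀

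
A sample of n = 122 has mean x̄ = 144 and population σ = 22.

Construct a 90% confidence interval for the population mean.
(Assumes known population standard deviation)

Answer: (140.7235, 147.2765)

Derivation:
Confidence level: 90%, α = 0.1
z_0.05 = 1.645
SE = σ/√n = 22/√122 = 1.9918
Margin of error = 1.645 × 1.9918 = 3.2765
CI: x̄ ± margin = 144 ± 3.2765
CI: (140.7235, 147.2765)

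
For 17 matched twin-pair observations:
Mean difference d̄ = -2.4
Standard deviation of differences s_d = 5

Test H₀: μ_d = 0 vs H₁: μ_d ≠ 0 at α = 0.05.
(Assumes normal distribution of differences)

Answer: t = -1.9791, fail to reject H₀

Derivation:
df = n - 1 = 16
SE = s_d/√n = 5/√17 = 1.2127
t = d̄/SE = -2.4/1.2127 = -1.9791
Critical value: t_{0.025,16} = ±2.120
p-value ≈ 0.0653
Decision: fail to reject H₀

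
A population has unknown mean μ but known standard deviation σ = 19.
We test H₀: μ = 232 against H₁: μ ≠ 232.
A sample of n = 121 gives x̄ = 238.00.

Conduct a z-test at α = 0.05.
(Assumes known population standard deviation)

Standard error: SE = σ/√n = 19/√121 = 1.7273
z-statistic: z = (x̄ - μ₀)/SE = (238.00 - 232)/1.7273 = 3.4736
Critical value: ±1.960
p-value = 0.0005
Decision: reject H₀

Answer: z = 3.4736, reject H₀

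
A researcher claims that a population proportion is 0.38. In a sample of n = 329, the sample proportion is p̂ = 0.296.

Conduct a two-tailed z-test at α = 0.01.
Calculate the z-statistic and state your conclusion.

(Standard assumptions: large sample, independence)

Answer: z = -3.1390, reject H₀

Derivation:
H₀: p = 0.38, H₁: p ≠ 0.38
Standard error: SE = √(p₀(1-p₀)/n) = √(0.38×0.62/329) = 0.026760
z-statistic: z = (p̂ - p₀)/SE = (0.296 - 0.38)/0.026760 = -3.1390
Critical value: z_0.005 = ±2.576
p-value = 0.0017
Decision: reject H₀ at α = 0.01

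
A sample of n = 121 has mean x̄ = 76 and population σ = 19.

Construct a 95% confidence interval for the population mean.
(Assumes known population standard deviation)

Confidence level: 95%, α = 0.05
z_0.025 = 1.960
SE = σ/√n = 19/√121 = 1.7273
Margin of error = 1.960 × 1.7273 = 3.3855
CI: x̄ ± margin = 76 ± 3.3855
CI: (72.6145, 79.3855)

Answer: (72.6145, 79.3855)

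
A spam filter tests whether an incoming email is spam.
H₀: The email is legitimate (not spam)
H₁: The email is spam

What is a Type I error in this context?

A Type I error (probability α) occurs when we reject a true H₀.
A Type II error (probability β) occurs when we fail to reject a false H₀.

Answer: Marking a legitimate email as spam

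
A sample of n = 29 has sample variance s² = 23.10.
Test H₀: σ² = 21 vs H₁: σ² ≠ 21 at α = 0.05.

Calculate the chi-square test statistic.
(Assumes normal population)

Answer: χ² = 30.8000, fail to reject H₀

Derivation:
df = n - 1 = 28
χ² = (n-1)s²/σ₀² = 28×23.10/21 = 30.8000
Critical values: χ²_{0.975,28} = 15.308, χ²_{0.025,28} = 44.461
Rejection region: χ² < 15.308 or χ² > 44.461
Decision: fail to reject H₀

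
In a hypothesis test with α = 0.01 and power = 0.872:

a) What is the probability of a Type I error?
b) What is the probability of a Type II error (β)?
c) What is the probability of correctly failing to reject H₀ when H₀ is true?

a) Type I error probability = α = 0.01
b) Power = P(reject H₀ | H₁ true) = 1 - β = 0.872, so Type II error probability = β = 1 - Power = 0.128
c) P(fail to reject H₀ | H₀ true) = 1 - α = 0.99

Answer: a) 0.01, b) 0.128, c) 0.99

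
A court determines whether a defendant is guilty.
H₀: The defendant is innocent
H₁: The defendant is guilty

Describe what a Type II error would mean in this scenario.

Type I error (α): Rejecting H₀ when H₀ is true
Type II error (β): Failing to reject H₀ when H₁ is true

Answer: Acquitting a guilty person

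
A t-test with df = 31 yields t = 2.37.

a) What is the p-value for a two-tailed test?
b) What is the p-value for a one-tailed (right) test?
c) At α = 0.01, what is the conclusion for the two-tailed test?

Using t-distribution with df = 31:
a) Two-tailed: p = 2×P(T > 2.37) = 0.0242
b) One-tailed: p = P(T > 2.37) = 0.0121
c) 0.0242 ≥ 0.01, fail to reject H₀

Answer: a) 0.0242, b) 0.0121, c) fail to reject H₀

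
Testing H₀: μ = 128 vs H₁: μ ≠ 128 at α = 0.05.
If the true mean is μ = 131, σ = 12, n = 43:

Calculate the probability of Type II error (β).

Answer: β ≈ 0.6256

Derivation:
SE = σ/√n = 12/√43 = 1.8300
Critical values: μ₀ ± z_0.025×SE = 128 ± 1.960×1.8300
Acceptance region: (124.4132, 131.5868)
Under H₁ (μ = 131): z_high = (131.5868 - 131)/1.8300 = 0.3207, z_low = (124.4132 - 131)/1.8300 = -3.5993
β = P(not reject | H₁) = Φ(0.3207) - Φ(-3.5993) ≈ 0.6256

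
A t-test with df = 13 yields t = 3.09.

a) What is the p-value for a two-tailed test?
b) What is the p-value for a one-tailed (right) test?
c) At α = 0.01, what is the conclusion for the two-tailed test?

Using t-distribution with df = 13:
a) Two-tailed: p = 2×P(T > 3.09) = 0.0086
b) One-tailed: p = P(T > 3.09) = 0.0043
c) 0.0086 < 0.01, reject H₀

Answer: a) 0.0086, b) 0.0043, c) reject H₀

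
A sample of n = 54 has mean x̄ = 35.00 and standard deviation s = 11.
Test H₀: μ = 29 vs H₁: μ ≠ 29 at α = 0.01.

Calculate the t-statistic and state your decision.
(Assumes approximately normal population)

Answer: t = 4.0083, reject H₀

Derivation:
df = n - 1 = 53
SE = s/√n = 11/√54 = 1.4969
t = (x̄ - μ₀)/SE = (35.00 - 29)/1.4969 = 4.0083
Critical value: t_{0.005,53} = ±2.672
p-value ≈ 0.0002
Decision: reject H₀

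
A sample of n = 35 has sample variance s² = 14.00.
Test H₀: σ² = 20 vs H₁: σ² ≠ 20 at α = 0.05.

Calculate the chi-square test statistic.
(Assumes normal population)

df = n - 1 = 34
χ² = (n-1)s²/σ₀² = 34×14.00/20 = 23.8000
Critical values: χ²_{0.975,34} = 19.806, χ²_{0.025,34} = 51.966
Rejection region: χ² < 19.806 or χ² > 51.966
Decision: fail to reject H₀

Answer: χ² = 23.8000, fail to reject H₀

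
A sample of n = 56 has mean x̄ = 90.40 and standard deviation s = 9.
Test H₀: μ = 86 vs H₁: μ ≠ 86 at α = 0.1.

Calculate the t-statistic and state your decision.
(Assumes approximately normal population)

df = n - 1 = 55
SE = s/√n = 9/√56 = 1.2027
t = (x̄ - μ₀)/SE = (90.40 - 86)/1.2027 = 3.6584
Critical value: t_{0.05,55} = ±1.673
p-value ≈ 0.0006
Decision: reject H₀

Answer: t = 3.6584, reject H₀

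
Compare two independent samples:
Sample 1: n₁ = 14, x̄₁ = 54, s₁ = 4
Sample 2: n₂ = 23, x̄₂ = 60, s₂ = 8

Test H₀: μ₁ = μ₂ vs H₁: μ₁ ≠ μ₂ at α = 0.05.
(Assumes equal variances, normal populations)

Answer: t = -2.6048, reject H₀

Derivation:
Pooled variance: s²_p = [13×4² + 22×8²]/(35) = 46.1714
s_p = 6.7950
SE = s_p×√(1/n₁ + 1/n₂) = 6.7950×√(1/14 + 1/23) = 2.3034
t = (x̄₁ - x̄₂)/SE = (54 - 60)/2.3034 = -2.6048
df = 35, t-critical = ±2.030
Decision: reject H₀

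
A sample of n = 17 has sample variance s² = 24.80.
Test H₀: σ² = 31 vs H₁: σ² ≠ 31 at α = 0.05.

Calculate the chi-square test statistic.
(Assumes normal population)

Answer: χ² = 12.8000, fail to reject H₀

Derivation:
df = n - 1 = 16
χ² = (n-1)s²/σ₀² = 16×24.80/31 = 12.8000
Critical values: χ²_{0.975,16} = 6.908, χ²_{0.025,16} = 28.845
Rejection region: χ² < 6.908 or χ² > 28.845
Decision: fail to reject H₀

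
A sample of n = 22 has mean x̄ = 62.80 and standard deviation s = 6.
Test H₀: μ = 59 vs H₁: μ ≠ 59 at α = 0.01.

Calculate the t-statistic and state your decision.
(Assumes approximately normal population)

df = n - 1 = 21
SE = s/√n = 6/√22 = 1.2792
t = (x̄ - μ₀)/SE = (62.80 - 59)/1.2792 = 2.9706
Critical value: t_{0.005,21} = ±2.831
p-value ≈ 0.0073
Decision: reject H₀

Answer: t = 2.9706, reject H₀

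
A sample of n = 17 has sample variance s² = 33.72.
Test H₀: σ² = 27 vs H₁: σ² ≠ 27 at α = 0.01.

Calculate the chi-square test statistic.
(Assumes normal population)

df = n - 1 = 16
χ² = (n-1)s²/σ₀² = 16×33.72/27 = 19.9822
Critical values: χ²_{0.995,16} = 5.142, χ²_{0.005,16} = 34.267
Rejection region: χ² < 5.142 or χ² > 34.267
Decision: fail to reject H₀

Answer: χ² = 19.9822, fail to reject H₀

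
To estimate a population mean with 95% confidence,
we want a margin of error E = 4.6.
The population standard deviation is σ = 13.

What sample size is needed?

z_0.025 = 1.960
n = (z×σ/E)² = (1.960×13/4.6)²
n = 30.6820
Round up: n = 31

Answer: n = 31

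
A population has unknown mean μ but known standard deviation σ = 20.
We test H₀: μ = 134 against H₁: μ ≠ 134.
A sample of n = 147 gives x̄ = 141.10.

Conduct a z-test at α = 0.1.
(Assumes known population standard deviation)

Answer: z = 4.3041, reject H₀

Derivation:
Standard error: SE = σ/√n = 20/√147 = 1.6496
z-statistic: z = (x̄ - μ₀)/SE = (141.10 - 134)/1.6496 = 4.3041
Critical value: ±1.645
p-value < 0.0001
Decision: reject H₀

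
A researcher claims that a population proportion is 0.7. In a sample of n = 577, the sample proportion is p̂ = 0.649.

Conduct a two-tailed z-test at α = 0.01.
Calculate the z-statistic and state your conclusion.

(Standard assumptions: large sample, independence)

Answer: z = -2.6732, reject H₀

Derivation:
H₀: p = 0.7, H₁: p ≠ 0.7
Standard error: SE = √(p₀(1-p₀)/n) = √(0.7×0.3/577) = 0.019078
z-statistic: z = (p̂ - p₀)/SE = (0.649 - 0.7)/0.019078 = -2.6732
Critical value: z_0.005 = ±2.576
p-value = 0.0075
Decision: reject H₀ at α = 0.01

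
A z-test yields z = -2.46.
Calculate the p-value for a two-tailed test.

Answer: p-value ≈ 0.0139

Derivation:
For z = -2.46:
p = 2×P(Z > |-2.46|) = 2×(1 - Φ(2.46)) = 0.0139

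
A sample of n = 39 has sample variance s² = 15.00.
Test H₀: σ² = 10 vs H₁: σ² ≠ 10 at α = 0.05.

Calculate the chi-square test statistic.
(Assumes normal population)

df = n - 1 = 38
χ² = (n-1)s²/σ₀² = 38×15.00/10 = 57.0000
Critical values: χ²_{0.975,38} = 22.878, χ²_{0.025,38} = 56.896
Rejection region: χ² < 22.878 or χ² > 56.896
Decision: reject H₀

Answer: χ² = 57.0000, reject H₀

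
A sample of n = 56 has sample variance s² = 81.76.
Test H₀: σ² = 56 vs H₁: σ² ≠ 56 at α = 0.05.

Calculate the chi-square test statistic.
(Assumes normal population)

Answer: χ² = 80.3000, reject H₀

Derivation:
df = n - 1 = 55
χ² = (n-1)s²/σ₀² = 55×81.76/56 = 80.3000
Critical values: χ²_{0.975,55} = 36.398, χ²_{0.025,55} = 77.380
Rejection region: χ² < 36.398 or χ² > 77.380
Decision: reject H₀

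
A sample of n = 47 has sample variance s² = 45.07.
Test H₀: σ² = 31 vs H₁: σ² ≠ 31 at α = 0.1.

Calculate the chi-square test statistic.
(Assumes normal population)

Answer: χ² = 66.8781, reject H₀

Derivation:
df = n - 1 = 46
χ² = (n-1)s²/σ₀² = 46×45.07/31 = 66.8781
Critical values: χ²_{0.95,46} = 31.439, χ²_{0.05,46} = 62.830
Rejection region: χ² < 31.439 or χ² > 62.830
Decision: reject H₀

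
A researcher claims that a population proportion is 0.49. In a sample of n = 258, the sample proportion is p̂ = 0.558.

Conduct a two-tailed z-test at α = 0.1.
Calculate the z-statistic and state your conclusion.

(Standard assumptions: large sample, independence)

Answer: z = 2.1849, reject H₀

Derivation:
H₀: p = 0.49, H₁: p ≠ 0.49
Standard error: SE = √(p₀(1-p₀)/n) = √(0.49×0.51/258) = 0.031122
z-statistic: z = (p̂ - p₀)/SE = (0.558 - 0.49)/0.031122 = 2.1849
Critical value: z_0.05 = ±1.645
p-value = 0.0289
Decision: reject H₀ at α = 0.1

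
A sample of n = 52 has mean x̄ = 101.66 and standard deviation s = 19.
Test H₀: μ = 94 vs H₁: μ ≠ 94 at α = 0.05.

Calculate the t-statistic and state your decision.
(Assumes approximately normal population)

Answer: t = 2.9072, reject H₀

Derivation:
df = n - 1 = 51
SE = s/√n = 19/√52 = 2.6348
t = (x̄ - μ₀)/SE = (101.66 - 94)/2.6348 = 2.9072
Critical value: t_{0.025,51} = ±2.008
p-value ≈ 0.0054
Decision: reject H₀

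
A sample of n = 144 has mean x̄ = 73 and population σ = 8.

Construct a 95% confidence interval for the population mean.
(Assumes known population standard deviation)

Answer: (71.6933, 74.3067)

Derivation:
Confidence level: 95%, α = 0.05
z_0.025 = 1.960
SE = σ/√n = 8/√144 = 0.6667
Margin of error = 1.960 × 0.6667 = 1.3067
CI: x̄ ± margin = 73 ± 1.3067
CI: (71.6933, 74.3067)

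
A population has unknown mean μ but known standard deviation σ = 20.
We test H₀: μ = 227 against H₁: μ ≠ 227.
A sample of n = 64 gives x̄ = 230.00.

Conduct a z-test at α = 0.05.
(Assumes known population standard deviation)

Standard error: SE = σ/√n = 20/√64 = 2.5000
z-statistic: z = (x̄ - μ₀)/SE = (230.00 - 227)/2.5000 = 1.2000
Critical value: ±1.960
p-value = 0.2301
Decision: fail to reject H₀

Answer: z = 1.2000, fail to reject H₀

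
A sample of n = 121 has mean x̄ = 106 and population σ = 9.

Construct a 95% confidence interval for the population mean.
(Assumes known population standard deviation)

Confidence level: 95%, α = 0.05
z_0.025 = 1.960
SE = σ/√n = 9/√121 = 0.8182
Margin of error = 1.960 × 0.8182 = 1.6037
CI: x̄ ± margin = 106 ± 1.6037
CI: (104.3963, 107.6037)

Answer: (104.3963, 107.6037)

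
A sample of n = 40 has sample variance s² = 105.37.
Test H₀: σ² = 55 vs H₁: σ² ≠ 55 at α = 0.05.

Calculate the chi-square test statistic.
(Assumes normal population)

df = n - 1 = 39
χ² = (n-1)s²/σ₀² = 39×105.37/55 = 74.7169
Critical values: χ²_{0.975,39} = 23.654, χ²_{0.025,39} = 58.120
Rejection region: χ² < 23.654 or χ² > 58.120
Decision: reject H₀

Answer: χ² = 74.7169, reject H₀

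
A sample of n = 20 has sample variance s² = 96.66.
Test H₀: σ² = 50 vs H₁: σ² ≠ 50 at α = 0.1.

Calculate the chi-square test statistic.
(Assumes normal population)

Answer: χ² = 36.7308, reject H₀

Derivation:
df = n - 1 = 19
χ² = (n-1)s²/σ₀² = 19×96.66/50 = 36.7308
Critical values: χ²_{0.95,19} = 10.117, χ²_{0.05,19} = 30.144
Rejection region: χ² < 10.117 or χ² > 30.144
Decision: reject H₀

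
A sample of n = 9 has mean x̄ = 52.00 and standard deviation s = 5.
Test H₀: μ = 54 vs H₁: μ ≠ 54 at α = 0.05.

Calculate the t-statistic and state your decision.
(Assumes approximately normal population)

df = n - 1 = 8
SE = s/√n = 5/√9 = 1.6667
t = (x̄ - μ₀)/SE = (52.00 - 54)/1.6667 = -1.2000
Critical value: t_{0.025,8} = ±2.306
p-value ≈ 0.2645
Decision: fail to reject H₀

Answer: t = -1.2000, fail to reject H₀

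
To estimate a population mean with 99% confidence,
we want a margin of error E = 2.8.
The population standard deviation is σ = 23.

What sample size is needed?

z_0.005 = 2.576
n = (z×σ/E)² = (2.576×23/2.8)²
n = 447.7456
Round up: n = 448

Answer: n = 448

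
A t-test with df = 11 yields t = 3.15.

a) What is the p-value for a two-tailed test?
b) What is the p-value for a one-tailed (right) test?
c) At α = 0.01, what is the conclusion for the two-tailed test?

Answer: a) 0.0092, b) 0.0046, c) reject H₀

Derivation:
Using t-distribution with df = 11:
a) Two-tailed: p = 2×P(T > 3.15) = 0.0092
b) One-tailed: p = P(T > 3.15) = 0.0046
c) 0.0092 < 0.01, reject H₀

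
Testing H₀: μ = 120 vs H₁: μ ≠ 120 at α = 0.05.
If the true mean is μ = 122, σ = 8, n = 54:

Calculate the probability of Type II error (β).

SE = σ/√n = 8/√54 = 1.0887
Critical values: μ₀ ± z_0.025×SE = 120 ± 1.960×1.0887
Acceptance region: (117.8661, 122.1339)
Under H₁ (μ = 122): z_high = (122.1339 - 122)/1.0887 = 0.1230, z_low = (117.8661 - 122)/1.0887 = -3.7971
β = P(not reject | H₁) = Φ(0.1230) - Φ(-3.7971) ≈ 0.5489

Answer: β ≈ 0.5489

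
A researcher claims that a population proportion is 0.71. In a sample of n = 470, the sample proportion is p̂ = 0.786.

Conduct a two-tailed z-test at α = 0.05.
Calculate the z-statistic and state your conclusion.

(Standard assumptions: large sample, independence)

H₀: p = 0.71, H₁: p ≠ 0.71
Standard error: SE = √(p₀(1-p₀)/n) = √(0.71×0.29/470) = 0.020930
z-statistic: z = (p̂ - p₀)/SE = (0.786 - 0.71)/0.020930 = 3.6312
Critical value: z_0.025 = ±1.960
p-value = 0.0003
Decision: reject H₀ at α = 0.05

Answer: z = 3.6312, reject H₀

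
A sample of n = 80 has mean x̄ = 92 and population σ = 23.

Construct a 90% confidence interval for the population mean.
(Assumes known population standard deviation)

Answer: (87.7699, 96.2301)

Derivation:
Confidence level: 90%, α = 0.1
z_0.05 = 1.645
SE = σ/√n = 23/√80 = 2.5715
Margin of error = 1.645 × 2.5715 = 4.2301
CI: x̄ ± margin = 92 ± 4.2301
CI: (87.7699, 96.2301)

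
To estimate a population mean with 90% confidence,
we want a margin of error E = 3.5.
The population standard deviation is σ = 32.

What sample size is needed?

z_0.05 = 1.645
n = (z×σ/E)² = (1.645×32/3.5)²
n = 226.2016
Round up: n = 227

Answer: n = 227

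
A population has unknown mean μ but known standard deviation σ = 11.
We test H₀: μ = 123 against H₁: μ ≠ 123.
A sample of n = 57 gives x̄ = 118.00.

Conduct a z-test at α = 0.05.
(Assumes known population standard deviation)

Answer: z = -3.4317, reject H₀

Derivation:
Standard error: SE = σ/√n = 11/√57 = 1.4570
z-statistic: z = (x̄ - μ₀)/SE = (118.00 - 123)/1.4570 = -3.4317
Critical value: ±1.960
p-value = 0.0006
Decision: reject H₀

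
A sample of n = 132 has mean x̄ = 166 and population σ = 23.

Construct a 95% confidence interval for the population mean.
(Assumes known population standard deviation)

Confidence level: 95%, α = 0.05
z_0.025 = 1.960
SE = σ/√n = 23/√132 = 2.0019
Margin of error = 1.960 × 2.0019 = 3.9237
CI: x̄ ± margin = 166 ± 3.9237
CI: (162.0763, 169.9237)

Answer: (162.0763, 169.9237)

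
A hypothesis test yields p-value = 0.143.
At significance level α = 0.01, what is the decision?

Compare p-value to α:
0.143 ≥ 0.01
Decision: fail to reject H₀

Answer: fail to reject H₀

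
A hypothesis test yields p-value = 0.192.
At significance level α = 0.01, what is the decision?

Compare p-value to α:
0.192 ≥ 0.01
Decision: fail to reject H₀

Answer: fail to reject H₀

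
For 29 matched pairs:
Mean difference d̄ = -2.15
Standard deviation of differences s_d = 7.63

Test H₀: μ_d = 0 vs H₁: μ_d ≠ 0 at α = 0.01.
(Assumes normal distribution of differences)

Answer: t = -1.5174, fail to reject H₀

Derivation:
df = n - 1 = 28
SE = s_d/√n = 7.63/√29 = 1.4169
t = d̄/SE = -2.15/1.4169 = -1.5174
Critical value: t_{0.005,28} = ±2.763
p-value ≈ 0.1404
Decision: fail to reject H₀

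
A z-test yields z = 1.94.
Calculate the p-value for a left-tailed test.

For z = 1.94:
p = P(Z < 1.94) = Φ(1.94) = 0.9738

Answer: p-value ≈ 0.9738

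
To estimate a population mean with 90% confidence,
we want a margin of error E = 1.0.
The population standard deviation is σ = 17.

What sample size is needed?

Answer: n = 783

Derivation:
z_0.05 = 1.645
n = (z×σ/E)² = (1.645×17/1.0)²
n = 782.0412
Round up: n = 783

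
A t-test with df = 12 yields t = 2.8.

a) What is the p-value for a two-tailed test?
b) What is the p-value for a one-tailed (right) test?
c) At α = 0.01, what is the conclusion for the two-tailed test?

Answer: a) 0.0160, b) 0.0080, c) fail to reject H₀

Derivation:
Using t-distribution with df = 12:
a) Two-tailed: p = 2×P(T > 2.8) = 0.0160
b) One-tailed: p = P(T > 2.8) = 0.0080
c) 0.0160 ≥ 0.01, fail to reject H₀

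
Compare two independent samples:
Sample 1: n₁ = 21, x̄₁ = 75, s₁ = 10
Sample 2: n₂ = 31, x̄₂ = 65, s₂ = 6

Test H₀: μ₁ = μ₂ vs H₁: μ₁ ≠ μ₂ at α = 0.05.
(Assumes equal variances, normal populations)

Pooled variance: s²_p = [20×10² + 30×6²]/(50) = 61.6000
s_p = 7.8486
SE = s_p×√(1/n₁ + 1/n₂) = 7.8486×√(1/21 + 1/31) = 2.2182
t = (x̄₁ - x̄₂)/SE = (75 - 65)/2.2182 = 4.5082
df = 50, t-critical = ±2.009
Decision: reject H₀

Answer: t = 4.5082, reject H₀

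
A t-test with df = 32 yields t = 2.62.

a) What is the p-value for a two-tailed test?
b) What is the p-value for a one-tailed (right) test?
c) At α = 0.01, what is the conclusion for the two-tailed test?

Answer: a) 0.0133, b) 0.0067, c) fail to reject H₀

Derivation:
Using t-distribution with df = 32:
a) Two-tailed: p = 2×P(T > 2.62) = 0.0133
b) One-tailed: p = P(T > 2.62) = 0.0067
c) 0.0133 ≥ 0.01, fail to reject H₀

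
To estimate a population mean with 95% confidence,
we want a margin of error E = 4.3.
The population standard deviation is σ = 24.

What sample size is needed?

Answer: n = 120

Derivation:
z_0.025 = 1.960
n = (z×σ/E)² = (1.960×24/4.3)²
n = 119.6734
Round up: n = 120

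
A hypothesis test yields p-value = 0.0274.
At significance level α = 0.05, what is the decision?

Compare p-value to α:
0.0274 < 0.05
Decision: reject H₀

Answer: reject H₀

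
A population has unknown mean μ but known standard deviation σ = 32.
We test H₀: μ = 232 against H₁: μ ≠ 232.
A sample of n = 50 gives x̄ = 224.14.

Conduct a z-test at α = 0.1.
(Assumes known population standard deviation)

Answer: z = -1.7368, reject H₀

Derivation:
Standard error: SE = σ/√n = 32/√50 = 4.5255
z-statistic: z = (x̄ - μ₀)/SE = (224.14 - 232)/4.5255 = -1.7368
Critical value: ±1.645
p-value = 0.0824
Decision: reject H₀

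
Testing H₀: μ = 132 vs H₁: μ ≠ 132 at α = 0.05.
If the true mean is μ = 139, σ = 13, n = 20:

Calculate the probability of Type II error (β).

Answer: β ≈ 0.3270

Derivation:
SE = σ/√n = 13/√20 = 2.9069
Critical values: μ₀ ± z_0.025×SE = 132 ± 1.960×2.9069
Acceptance region: (126.3025, 137.6975)
Under H₁ (μ = 139): z_high = (137.6975 - 139)/2.9069 = -0.4481, z_low = (126.3025 - 139)/2.9069 = -4.3681
β = P(not reject | H₁) = Φ(-0.4481) - Φ(-4.3681) ≈ 0.3270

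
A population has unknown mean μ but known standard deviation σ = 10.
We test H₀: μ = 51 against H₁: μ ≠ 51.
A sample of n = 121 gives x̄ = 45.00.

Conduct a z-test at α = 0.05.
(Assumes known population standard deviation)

Standard error: SE = σ/√n = 10/√121 = 0.9091
z-statistic: z = (x̄ - μ₀)/SE = (45.00 - 51)/0.9091 = -6.5999
Critical value: ±1.960
p-value < 0.0001
Decision: reject H₀

Answer: z = -6.5999, reject H₀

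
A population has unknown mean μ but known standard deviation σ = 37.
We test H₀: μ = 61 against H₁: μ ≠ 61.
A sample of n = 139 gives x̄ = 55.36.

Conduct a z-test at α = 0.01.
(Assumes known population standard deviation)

Standard error: SE = σ/√n = 37/√139 = 3.1383
z-statistic: z = (x̄ - μ₀)/SE = (55.36 - 61)/3.1383 = -1.7972
Critical value: ±2.576
p-value = 0.0723
Decision: fail to reject H₀

Answer: z = -1.7972, fail to reject H₀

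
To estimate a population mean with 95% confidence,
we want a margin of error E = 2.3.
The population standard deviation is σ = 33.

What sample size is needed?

Answer: n = 791

Derivation:
z_0.025 = 1.960
n = (z×σ/E)² = (1.960×33/2.3)²
n = 790.8322
Round up: n = 791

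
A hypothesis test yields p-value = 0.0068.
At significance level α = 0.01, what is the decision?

Answer: reject H₀

Derivation:
Compare p-value to α:
0.0068 < 0.01
Decision: reject H₀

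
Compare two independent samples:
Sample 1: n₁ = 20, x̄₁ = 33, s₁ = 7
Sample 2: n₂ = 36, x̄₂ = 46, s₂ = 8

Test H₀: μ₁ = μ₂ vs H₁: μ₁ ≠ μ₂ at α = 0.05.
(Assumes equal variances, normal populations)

Answer: t = -6.0830, reject H₀

Derivation:
Pooled variance: s²_p = [19×7² + 35×8²]/(54) = 58.7222
s_p = 7.6630
SE = s_p×√(1/n₁ + 1/n₂) = 7.6630×√(1/20 + 1/36) = 2.1371
t = (x̄₁ - x̄₂)/SE = (33 - 46)/2.1371 = -6.0830
df = 54, t-critical = ±2.005
Decision: reject H₀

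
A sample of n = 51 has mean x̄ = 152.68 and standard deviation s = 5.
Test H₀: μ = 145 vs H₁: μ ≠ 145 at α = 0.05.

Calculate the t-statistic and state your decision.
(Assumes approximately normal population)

Answer: t = 10.9699, reject H₀

Derivation:
df = n - 1 = 50
SE = s/√n = 5/√51 = 0.7001
t = (x̄ - μ₀)/SE = (152.68 - 145)/0.7001 = 10.9699
Critical value: t_{0.025,50} = ±2.009
p-value < 0.0001
Decision: reject H₀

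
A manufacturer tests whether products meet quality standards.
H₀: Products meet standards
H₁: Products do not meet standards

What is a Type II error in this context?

Answer: Accepting products as meeting standards when they don't

Derivation:
Type I error: rejecting H₀ when it is actually true (false positive).
Type II error: failing to reject H₀ when H₁ is actually true (false negative).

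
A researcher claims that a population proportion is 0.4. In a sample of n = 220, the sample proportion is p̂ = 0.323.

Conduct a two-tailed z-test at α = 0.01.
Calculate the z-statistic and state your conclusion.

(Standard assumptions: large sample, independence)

H₀: p = 0.4, H₁: p ≠ 0.4
Standard error: SE = √(p₀(1-p₀)/n) = √(0.4×0.6/220) = 0.033029
z-statistic: z = (p̂ - p₀)/SE = (0.323 - 0.4)/0.033029 = -2.3313
Critical value: z_0.005 = ±2.576
p-value = 0.0197
Decision: fail to reject H₀ at α = 0.01

Answer: z = -2.3313, fail to reject H₀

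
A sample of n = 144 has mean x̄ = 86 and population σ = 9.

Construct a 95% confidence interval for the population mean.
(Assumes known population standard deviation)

Answer: (84.5300, 87.4700)

Derivation:
Confidence level: 95%, α = 0.05
z_0.025 = 1.960
SE = σ/√n = 9/√144 = 0.7500
Margin of error = 1.960 × 0.7500 = 1.4700
CI: x̄ ± margin = 86 ± 1.4700
CI: (84.5300, 87.4700)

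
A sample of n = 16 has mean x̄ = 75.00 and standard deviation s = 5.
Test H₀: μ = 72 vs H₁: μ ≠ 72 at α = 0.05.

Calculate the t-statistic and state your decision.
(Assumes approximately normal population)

df = n - 1 = 15
SE = s/√n = 5/√16 = 1.2500
t = (x̄ - μ₀)/SE = (75.00 - 72)/1.2500 = 2.4000
Critical value: t_{0.025,15} = ±2.131
p-value ≈ 0.0298
Decision: reject H₀

Answer: t = 2.4000, reject H₀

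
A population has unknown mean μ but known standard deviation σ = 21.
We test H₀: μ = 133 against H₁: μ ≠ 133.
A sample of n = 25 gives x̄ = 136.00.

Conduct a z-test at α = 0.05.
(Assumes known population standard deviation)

Standard error: SE = σ/√n = 21/√25 = 4.2000
z-statistic: z = (x̄ - μ₀)/SE = (136.00 - 133)/4.2000 = 0.7143
Critical value: ±1.960
p-value = 0.4750
Decision: fail to reject H₀

Answer: z = 0.7143, fail to reject H₀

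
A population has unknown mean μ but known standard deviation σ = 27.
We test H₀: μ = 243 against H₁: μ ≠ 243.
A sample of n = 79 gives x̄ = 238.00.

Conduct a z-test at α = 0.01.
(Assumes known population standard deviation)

Answer: z = -1.6460, fail to reject H₀

Derivation:
Standard error: SE = σ/√n = 27/√79 = 3.0377
z-statistic: z = (x̄ - μ₀)/SE = (238.00 - 243)/3.0377 = -1.6460
Critical value: ±2.576
p-value = 0.0998
Decision: fail to reject H₀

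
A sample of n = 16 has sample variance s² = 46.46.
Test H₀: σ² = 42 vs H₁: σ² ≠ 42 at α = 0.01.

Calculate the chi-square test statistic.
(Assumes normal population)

Answer: χ² = 16.5929, fail to reject H₀

Derivation:
df = n - 1 = 15
χ² = (n-1)s²/σ₀² = 15×46.46/42 = 16.5929
Critical values: χ²_{0.995,15} = 4.601, χ²_{0.005,15} = 32.801
Rejection region: χ² < 4.601 or χ² > 32.801
Decision: fail to reject H₀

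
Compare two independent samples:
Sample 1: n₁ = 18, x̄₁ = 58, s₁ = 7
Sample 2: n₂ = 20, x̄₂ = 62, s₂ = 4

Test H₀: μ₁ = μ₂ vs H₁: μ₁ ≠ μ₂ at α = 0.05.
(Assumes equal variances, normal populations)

Answer: t = -2.1907, reject H₀

Derivation:
Pooled variance: s²_p = [17×7² + 19×4²]/(36) = 31.5833
s_p = 5.6199
SE = s_p×√(1/n₁ + 1/n₂) = 5.6199×√(1/18 + 1/20) = 1.8259
t = (x̄₁ - x̄₂)/SE = (58 - 62)/1.8259 = -2.1907
df = 36, t-critical = ±2.028
Decision: reject H₀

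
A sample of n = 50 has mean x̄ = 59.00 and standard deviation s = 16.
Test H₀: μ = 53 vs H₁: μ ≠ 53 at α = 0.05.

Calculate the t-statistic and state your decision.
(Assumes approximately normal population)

df = n - 1 = 49
SE = s/√n = 16/√50 = 2.2627
t = (x̄ - μ₀)/SE = (59.00 - 53)/2.2627 = 2.6517
Critical value: t_{0.025,49} = ±2.010
p-value ≈ 0.0108
Decision: reject H₀

Answer: t = 2.6517, reject H₀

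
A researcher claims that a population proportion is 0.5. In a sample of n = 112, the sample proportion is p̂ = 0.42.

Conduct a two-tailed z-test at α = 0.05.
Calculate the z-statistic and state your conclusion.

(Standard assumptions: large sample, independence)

H₀: p = 0.5, H₁: p ≠ 0.5
Standard error: SE = √(p₀(1-p₀)/n) = √(0.5×0.5/112) = 0.047246
z-statistic: z = (p̂ - p₀)/SE = (0.42 - 0.5)/0.047246 = -1.6933
Critical value: z_0.025 = ±1.960
p-value = 0.0904
Decision: fail to reject H₀ at α = 0.05

Answer: z = -1.6933, fail to reject H₀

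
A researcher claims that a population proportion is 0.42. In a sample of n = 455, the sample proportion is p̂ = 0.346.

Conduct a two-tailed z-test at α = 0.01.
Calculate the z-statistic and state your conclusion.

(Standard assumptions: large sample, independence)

H₀: p = 0.42, H₁: p ≠ 0.42
Standard error: SE = √(p₀(1-p₀)/n) = √(0.42×0.58/455) = 0.023138
z-statistic: z = (p̂ - p₀)/SE = (0.346 - 0.42)/0.023138 = -3.1982
Critical value: z_0.005 = ±2.576
p-value = 0.0014
Decision: reject H₀ at α = 0.01

Answer: z = -3.1982, reject H₀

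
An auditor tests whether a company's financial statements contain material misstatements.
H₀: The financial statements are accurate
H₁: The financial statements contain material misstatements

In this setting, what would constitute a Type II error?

Answer: Failing to detect material misstatements that are actually present

Derivation:
Type I error: rejecting H₀ when it is actually true (false positive).
Type II error: failing to reject H₀ when H₁ is actually true (false negative).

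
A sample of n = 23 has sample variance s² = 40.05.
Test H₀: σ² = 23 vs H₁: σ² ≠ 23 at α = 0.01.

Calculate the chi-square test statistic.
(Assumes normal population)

df = n - 1 = 22
χ² = (n-1)s²/σ₀² = 22×40.05/23 = 38.3087
Critical values: χ²_{0.995,22} = 8.643, χ²_{0.005,22} = 42.796
Rejection region: χ² < 8.643 or χ² > 42.796
Decision: fail to reject H₀

Answer: χ² = 38.3087, fail to reject H₀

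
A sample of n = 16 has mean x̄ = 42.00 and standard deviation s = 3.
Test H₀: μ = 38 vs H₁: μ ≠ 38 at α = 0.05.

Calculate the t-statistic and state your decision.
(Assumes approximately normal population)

df = n - 1 = 15
SE = s/√n = 3/√16 = 0.7500
t = (x̄ - μ₀)/SE = (42.00 - 38)/0.7500 = 5.3333
Critical value: t_{0.025,15} = ±2.131
p-value ≈ 0.0001
Decision: reject H₀

Answer: t = 5.3333, reject H₀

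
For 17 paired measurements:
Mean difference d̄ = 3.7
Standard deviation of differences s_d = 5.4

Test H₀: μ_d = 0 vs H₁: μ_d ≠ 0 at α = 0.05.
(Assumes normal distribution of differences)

Answer: t = 2.8251, reject H₀

Derivation:
df = n - 1 = 16
SE = s_d/√n = 5.4/√17 = 1.3097
t = d̄/SE = 3.7/1.3097 = 2.8251
Critical value: t_{0.025,16} = ±2.120
p-value ≈ 0.0122
Decision: reject H₀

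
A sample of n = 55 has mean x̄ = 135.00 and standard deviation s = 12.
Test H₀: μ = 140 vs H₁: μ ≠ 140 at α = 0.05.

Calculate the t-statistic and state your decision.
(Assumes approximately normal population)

df = n - 1 = 54
SE = s/√n = 12/√55 = 1.6181
t = (x̄ - μ₀)/SE = (135.00 - 140)/1.6181 = -3.0900
Critical value: t_{0.025,54} = ±2.005
p-value ≈ 0.0032
Decision: reject H₀

Answer: t = -3.0900, reject H₀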